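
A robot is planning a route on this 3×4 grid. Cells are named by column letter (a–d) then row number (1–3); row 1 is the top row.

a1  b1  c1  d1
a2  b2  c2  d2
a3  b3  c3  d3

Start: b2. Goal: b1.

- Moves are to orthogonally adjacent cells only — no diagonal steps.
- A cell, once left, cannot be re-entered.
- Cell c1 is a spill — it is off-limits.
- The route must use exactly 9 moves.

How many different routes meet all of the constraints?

Need simple routes of exactly 9 moves from b2 to b1 (Manhattan distance 1, so 4 moves are spent on a detour and 4 undoing it).
Enumerating: b2 c2 d2 d3 c3 b3 a3 a2 a1 b1.
That gives 1 route.

1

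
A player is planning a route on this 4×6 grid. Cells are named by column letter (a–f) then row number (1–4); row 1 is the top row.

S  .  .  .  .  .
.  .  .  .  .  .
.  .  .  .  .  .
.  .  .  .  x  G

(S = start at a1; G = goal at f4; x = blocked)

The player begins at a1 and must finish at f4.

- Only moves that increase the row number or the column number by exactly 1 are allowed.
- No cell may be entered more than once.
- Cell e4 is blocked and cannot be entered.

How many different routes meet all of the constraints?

21

A right/down-only route from a1 to f4 makes exactly 3 down-moves and 5 right-moves in some order.
With no other constraints that would be C(8,3) = 56 routes.
Subtract routes through each blocked cell (inclusion–exclusion for overlaps): − through e4: 35 → 21.
That gives 21 routes.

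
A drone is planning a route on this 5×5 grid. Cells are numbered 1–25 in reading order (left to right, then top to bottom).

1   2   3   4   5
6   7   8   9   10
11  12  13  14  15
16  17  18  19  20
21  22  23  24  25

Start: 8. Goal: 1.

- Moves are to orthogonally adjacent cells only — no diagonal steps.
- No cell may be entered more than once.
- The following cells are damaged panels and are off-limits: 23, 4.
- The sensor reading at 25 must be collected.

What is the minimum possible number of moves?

13

Any route passes through 25 somewhere between 8 and 1. Summing Manhattan distances along the two legs (8 → 25 → 1) gives a lower bound of 5 + 8 = 13 moves.
A route of 13 moves achieves this: 8 → 13 → 14 → 15 → 20 → 25 → 24 → 19 → 18 → 17 → 12 → 7 → 2 → 1.
Since 13 matches the lower bound, it is optimal.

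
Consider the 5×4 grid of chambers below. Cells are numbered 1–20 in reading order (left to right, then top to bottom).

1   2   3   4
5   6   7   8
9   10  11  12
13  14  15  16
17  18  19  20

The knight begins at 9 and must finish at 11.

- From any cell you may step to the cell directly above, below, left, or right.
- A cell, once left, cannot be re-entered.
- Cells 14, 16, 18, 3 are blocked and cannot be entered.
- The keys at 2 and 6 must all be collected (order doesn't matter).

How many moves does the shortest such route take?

6

Any route passes through 2 and 6 in some order between 9 and 11. Summing Manhattan distances along each leg and taking the cheapest ordering (9 → 2 → 6 → 11) gives a lower bound of 3 + 1 + 2 = 6 moves.
A route of 6 moves achieves this: 9 → 5 → 1 → 2 → 6 → 10 → 11.
Since 6 matches the lower bound, it is optimal.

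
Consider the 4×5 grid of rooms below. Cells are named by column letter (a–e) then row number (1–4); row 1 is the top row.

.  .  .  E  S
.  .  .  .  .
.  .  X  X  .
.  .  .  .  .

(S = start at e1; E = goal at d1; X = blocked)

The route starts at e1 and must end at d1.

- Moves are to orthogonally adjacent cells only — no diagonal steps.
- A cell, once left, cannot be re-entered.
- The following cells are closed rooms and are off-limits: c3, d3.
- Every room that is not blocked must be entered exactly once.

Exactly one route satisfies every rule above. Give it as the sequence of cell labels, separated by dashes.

Need to visit all 18 open cells exactly once, starting at e1 and ending at d1.
Cell a1 has only two open neighbours (a2 and b1), so the path must pass straight through it: one of those is the cell it's entered from and the other is where it exits.
Route from e1: down 3 to e4, left 4 to a4, up 1 to a3, right 1 to b3, up 1 to b2, left 1 to a2, up 1 to a1, right 2 to c1, down 1 to c2, right 1 to d2, up 1 to d1 — 17 moves in all.
Check: all 18 open cells covered.

e1 - e2 - e3 - e4 - d4 - c4 - b4 - a4 - a3 - b3 - b2 - a2 - a1 - b1 - c1 - c2 - d2 - d1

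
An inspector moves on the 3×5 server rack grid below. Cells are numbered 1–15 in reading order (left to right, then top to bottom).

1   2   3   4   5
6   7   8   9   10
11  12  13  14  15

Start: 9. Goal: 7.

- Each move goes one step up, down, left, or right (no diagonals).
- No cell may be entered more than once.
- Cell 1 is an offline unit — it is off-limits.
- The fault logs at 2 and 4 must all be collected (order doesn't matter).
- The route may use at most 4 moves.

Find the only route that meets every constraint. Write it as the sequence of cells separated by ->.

Any route must reach 2 and 4 and still end at 7 within 4 moves, so the order of the required stops is forced.
Route from 9: up to 4, 2× left (reaching 2), down to 7 — 4 moves in all.
Check: all required cells visited; 4 ≤ 4 moves.

9 -> 4 -> 3 -> 2 -> 7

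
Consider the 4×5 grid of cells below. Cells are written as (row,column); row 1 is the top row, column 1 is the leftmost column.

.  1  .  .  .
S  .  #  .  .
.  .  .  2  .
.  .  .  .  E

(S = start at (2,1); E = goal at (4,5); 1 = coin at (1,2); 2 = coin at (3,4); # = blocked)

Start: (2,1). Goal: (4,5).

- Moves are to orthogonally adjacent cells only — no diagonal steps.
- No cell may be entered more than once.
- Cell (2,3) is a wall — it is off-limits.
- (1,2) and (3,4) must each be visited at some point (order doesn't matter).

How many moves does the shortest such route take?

Any route passes through (1,2) and (3,4) in some order between (2,1) and (4,5). Summing Manhattan distances along each leg and taking the cheapest ordering ((2,1) → (1,2) → (3,4) → (4,5)) gives a lower bound of 2 + 4 + 2 = 8 moves.
A route of 8 moves achieves this: (2,1) → (1,1) → (1,2) → (2,2) → (3,2) → (3,3) → (3,4) → (4,4) → (4,5).
Since 8 matches the lower bound, it is optimal.

8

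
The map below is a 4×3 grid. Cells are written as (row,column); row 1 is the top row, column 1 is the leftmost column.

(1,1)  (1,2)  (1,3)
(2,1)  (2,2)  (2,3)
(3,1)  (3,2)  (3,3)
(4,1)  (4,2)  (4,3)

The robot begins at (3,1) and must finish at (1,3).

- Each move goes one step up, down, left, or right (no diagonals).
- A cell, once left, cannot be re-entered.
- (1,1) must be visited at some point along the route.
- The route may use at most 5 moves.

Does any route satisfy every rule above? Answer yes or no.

One route that works: (3,1) → (2,1) → (1,1) → (1,2) → (1,3).

yes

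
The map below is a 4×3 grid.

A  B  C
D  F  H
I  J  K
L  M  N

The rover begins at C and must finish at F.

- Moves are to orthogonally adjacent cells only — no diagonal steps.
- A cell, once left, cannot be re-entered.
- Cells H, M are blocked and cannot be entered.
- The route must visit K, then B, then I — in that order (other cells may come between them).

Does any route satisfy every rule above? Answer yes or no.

Even ignoring the required order, no revisit-free route from C to F manages to pass through all of K, B, and I: branching out from C, every path either misses one of them or, having collected them, can no longer reach F without re-entering a cell.

no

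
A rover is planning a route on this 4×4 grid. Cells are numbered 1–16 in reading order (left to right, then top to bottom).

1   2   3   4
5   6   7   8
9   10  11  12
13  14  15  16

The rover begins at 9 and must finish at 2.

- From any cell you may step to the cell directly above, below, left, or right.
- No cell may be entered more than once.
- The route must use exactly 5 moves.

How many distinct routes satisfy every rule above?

Need simple routes of exactly 5 moves from 9 to 2 (Manhattan distance 3, so 1 moves are spent on a detour and 1 undoing it).
Enumerating: 9 5 6 7 3 2 | 9 13 14 10 6 2 | 9 10 6 5 1 2 | 9 10 6 7 3 2 | 9 10 11 7 3 2 | 9 10 11 7 6 2.
That gives 6 routes.

6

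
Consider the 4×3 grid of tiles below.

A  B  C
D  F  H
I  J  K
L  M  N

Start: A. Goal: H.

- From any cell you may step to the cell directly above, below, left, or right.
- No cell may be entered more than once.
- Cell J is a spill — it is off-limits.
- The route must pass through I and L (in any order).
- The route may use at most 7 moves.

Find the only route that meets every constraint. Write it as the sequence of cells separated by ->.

Any route must reach I and L and still end at H within 7 moves, so the order of the required stops is forced.
Route from A: down 3 to L, right 2 to N, up 2 to H — 7 moves in all.
Check: all required cells visited; 7 ≤ 7 moves.

A -> D -> I -> L -> M -> N -> K -> H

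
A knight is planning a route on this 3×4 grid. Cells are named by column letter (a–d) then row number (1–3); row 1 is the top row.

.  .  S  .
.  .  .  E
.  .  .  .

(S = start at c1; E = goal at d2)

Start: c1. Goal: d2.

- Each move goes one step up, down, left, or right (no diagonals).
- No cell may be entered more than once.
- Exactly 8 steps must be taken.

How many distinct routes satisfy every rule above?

Need simple routes of exactly 8 moves from c1 to d2 (Manhattan distance 2, so 3 moves are spent on a detour and 3 undoing it).
Branch systematically from the start, pruning whenever the remaining move budget drops below the Manhattan distance to d2 or differs from it in parity. Grouping the completions by first move — via c2: 1; via b1: 8 (no valid completion starts via d1) — and summing: 1 + 8 = 9.
That gives 9 routes.

9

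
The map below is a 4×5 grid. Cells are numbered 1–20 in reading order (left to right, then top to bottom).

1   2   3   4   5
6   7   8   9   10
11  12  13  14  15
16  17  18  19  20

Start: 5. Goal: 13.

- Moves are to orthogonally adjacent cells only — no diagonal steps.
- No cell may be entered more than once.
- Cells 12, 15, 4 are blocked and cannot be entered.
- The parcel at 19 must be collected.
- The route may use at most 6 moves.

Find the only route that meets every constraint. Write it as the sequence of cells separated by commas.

5, 10, 9, 14, 19, 18, 13

Any route must reach 19 and still end at 13 within 6 moves, so the order of the required stops is forced.
Route from 5: down 1 to 10, left 1 to 9, down 2 to 19, left 1 to 18, up 1 to 13 — 6 moves in all.
Check: all required cells visited; 6 ≤ 6 moves.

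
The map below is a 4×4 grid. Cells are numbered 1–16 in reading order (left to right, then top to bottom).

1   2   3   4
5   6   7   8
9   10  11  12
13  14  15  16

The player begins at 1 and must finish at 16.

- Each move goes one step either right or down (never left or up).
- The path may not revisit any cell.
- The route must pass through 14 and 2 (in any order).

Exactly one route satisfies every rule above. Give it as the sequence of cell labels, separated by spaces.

Moves only go right or down, so the column and row indices never decrease.
Route from 1: right to 2, 3× down (reaching 14), 2× right (reaching 16) — 6 moves in all.
Check: all required cells visited.

1 2 6 10 14 15 16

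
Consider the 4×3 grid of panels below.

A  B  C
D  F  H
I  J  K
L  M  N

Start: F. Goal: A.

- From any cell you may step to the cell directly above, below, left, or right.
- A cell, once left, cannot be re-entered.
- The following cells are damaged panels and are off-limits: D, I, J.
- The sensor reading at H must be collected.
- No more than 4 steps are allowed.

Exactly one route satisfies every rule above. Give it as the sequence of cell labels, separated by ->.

F -> H -> C -> B -> A

The 4-move cap with required stops at H leaves no slack for detours.
Route from F: right 1 to H, up 1 to C, left 2 to A — 4 moves in all.
Check: all required cells visited; 4 ≤ 4 moves.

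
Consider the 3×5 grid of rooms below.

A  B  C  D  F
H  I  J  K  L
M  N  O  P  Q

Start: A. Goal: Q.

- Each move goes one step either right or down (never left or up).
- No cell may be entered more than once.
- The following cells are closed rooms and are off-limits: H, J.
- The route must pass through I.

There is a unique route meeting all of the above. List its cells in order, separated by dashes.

Moves only go right or down, so the column and row indices never decrease.
Route from A: right to B, 2× down (reaching N), 3× right (reaching Q) — 6 moves in all.
Check: all required cells visited.

A - B - I - N - O - P - Q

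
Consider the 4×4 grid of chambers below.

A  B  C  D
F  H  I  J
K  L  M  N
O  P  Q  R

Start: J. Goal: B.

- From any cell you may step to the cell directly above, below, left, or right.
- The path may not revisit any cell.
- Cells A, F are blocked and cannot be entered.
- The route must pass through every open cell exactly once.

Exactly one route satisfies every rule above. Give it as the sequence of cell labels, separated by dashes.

Need to visit all 14 open cells exactly once, starting at J and ending at B.
Cell D has only two open neighbours (J and C), so the path must pass straight through it: one of those is the cell it's entered from and the other is where it exits.
Route from J: up 1 to D, left 1 to C, down 2 to M, right 1 to N, down 1 to R, left 3 to O, up 1 to K, right 1 to L, up 2 to B — 13 moves in all.
Check: all 14 open cells covered.

J - D - C - I - M - N - R - Q - P - O - K - L - H - B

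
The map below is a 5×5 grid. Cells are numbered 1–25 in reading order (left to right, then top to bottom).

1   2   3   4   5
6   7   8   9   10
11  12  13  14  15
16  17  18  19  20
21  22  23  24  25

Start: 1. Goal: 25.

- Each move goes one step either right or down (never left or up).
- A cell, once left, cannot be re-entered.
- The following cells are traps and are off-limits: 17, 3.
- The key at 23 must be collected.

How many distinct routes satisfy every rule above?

A right/down-only route from 1 to 25 makes exactly 4 down-moves and 4 right-moves in some order.
With no other constraints that would be C(8,4) = 70 routes.
Split at 23 and multiply the segment counts (each segment already excludes blocked cells): 1→23: 6; 23→25: 1; product = 6.
That gives 6 routes.

6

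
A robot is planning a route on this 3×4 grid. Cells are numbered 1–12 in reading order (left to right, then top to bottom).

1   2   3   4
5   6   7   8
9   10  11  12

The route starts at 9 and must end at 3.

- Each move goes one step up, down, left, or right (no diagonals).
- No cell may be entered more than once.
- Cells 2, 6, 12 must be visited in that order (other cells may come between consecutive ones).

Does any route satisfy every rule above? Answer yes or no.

One route that works: 9 → 5 → 1 → 2 → 6 → 10 → 11 → 12 → 8 → 4 → 3.

yes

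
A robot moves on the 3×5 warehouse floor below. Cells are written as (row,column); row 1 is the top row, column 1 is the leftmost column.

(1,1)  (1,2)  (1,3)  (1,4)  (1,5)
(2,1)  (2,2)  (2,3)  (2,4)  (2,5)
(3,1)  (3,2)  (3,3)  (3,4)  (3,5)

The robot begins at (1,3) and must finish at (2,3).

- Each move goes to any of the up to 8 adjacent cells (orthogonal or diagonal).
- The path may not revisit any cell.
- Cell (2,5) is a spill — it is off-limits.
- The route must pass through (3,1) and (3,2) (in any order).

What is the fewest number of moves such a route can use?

4

Any route passes through (3,1) and (3,2) in some order between (1,3) and (2,3). Summing Chebyshev distances along each leg and taking the cheapest ordering ((1,3) → (3,1) → (3,2) → (2,3)) gives a lower bound of 2 + 1 + 1 = 4 moves.
A route of 4 moves achieves this: (1,3) → (2,2) → (3,1) → (3,2) → (2,3).
Since 4 matches the lower bound, it is optimal.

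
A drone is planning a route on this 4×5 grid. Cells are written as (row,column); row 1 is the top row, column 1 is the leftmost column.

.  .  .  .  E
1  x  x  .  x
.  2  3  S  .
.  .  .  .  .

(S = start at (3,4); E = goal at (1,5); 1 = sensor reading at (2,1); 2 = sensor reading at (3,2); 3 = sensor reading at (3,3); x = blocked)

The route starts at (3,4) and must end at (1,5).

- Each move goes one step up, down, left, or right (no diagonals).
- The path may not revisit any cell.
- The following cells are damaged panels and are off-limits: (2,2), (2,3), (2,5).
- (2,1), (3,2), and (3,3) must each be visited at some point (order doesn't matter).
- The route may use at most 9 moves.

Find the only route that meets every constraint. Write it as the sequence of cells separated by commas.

(3,4), (3,3), (3,2), (3,1), (2,1), (1,1), (1,2), (1,3), (1,4), (1,5)

Any route must reach (2,1), (3,2), and (3,3) and still end at (1,5) within 9 moves, so the order of the required stops is forced.
Route from (3,4): 3× left (reaching (3,1)), 2× up (reaching (1,1)), 4× right (reaching (1,5)) — 9 moves in all.
Check: all required cells visited; 9 ≤ 9 moves.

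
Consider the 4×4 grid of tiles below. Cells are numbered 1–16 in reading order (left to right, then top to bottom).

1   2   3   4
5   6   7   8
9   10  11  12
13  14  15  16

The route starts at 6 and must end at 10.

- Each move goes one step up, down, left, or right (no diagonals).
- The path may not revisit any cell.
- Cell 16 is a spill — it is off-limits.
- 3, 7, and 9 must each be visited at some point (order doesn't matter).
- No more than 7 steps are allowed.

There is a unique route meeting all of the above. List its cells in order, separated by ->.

Any route must reach 3, 7, and 9 and still end at 10 within 7 moves, so the order of the required stops is forced.
Route from 6: right 1 to 7, up 1 to 3, left 2 to 1, down 2 to 9, right 1 to 10 — 7 moves in all.
Check: all required cells visited; 7 ≤ 7 moves.

6 -> 7 -> 3 -> 2 -> 1 -> 5 -> 9 -> 10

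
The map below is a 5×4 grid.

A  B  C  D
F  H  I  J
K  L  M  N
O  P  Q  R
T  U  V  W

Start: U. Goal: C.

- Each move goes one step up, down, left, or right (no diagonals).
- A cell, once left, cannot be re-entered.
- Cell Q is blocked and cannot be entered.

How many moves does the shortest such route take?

5

The Manhattan distance from U to C is |5−1| + |2−3| = 5, so at least 5 moves are needed.
A route of 5 moves achieves this: U → P → L → H → B → C.
Since 5 matches the lower bound, it is optimal.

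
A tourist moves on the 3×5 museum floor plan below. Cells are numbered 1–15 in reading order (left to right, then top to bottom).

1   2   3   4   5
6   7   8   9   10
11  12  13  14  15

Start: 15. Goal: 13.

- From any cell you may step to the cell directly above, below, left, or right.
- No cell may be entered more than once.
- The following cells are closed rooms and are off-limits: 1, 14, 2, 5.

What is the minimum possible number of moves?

4

The Manhattan distance from 15 to 13 is |3−3| + |5−3| = 2, so at least 2 moves are needed.
That bound ignores the blocked cells. Measuring each leg by the fewest moves that actually steer around them (15→13: 4) raises the lower bound to 4.
A route of 4 moves exists: 15 → 10 → 9 → 8 → 13.
Since 4 matches that lower bound, it is optimal.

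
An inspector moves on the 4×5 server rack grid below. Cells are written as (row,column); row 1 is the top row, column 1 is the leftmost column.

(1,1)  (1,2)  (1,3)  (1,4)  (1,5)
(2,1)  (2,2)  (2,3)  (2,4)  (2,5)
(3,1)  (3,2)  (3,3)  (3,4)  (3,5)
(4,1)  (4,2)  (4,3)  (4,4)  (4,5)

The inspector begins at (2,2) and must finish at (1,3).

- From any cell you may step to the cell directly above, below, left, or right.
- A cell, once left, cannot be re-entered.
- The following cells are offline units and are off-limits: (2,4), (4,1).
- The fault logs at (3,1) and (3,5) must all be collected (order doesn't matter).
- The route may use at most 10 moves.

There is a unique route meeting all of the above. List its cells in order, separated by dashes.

The 10-move cap with required stops at (3,1), (3,5) leaves no slack for detours.
Route from (2,2): left to (2,1), down to (3,1), 4× right (reaching (3,5)), 2× up (reaching (1,5)), 2× left (reaching (1,3)) — 10 moves in all.
Check: all required cells visited; 10 ≤ 10 moves.

(2,2) - (2,1) - (3,1) - (3,2) - (3,3) - (3,4) - (3,5) - (2,5) - (1,5) - (1,4) - (1,3)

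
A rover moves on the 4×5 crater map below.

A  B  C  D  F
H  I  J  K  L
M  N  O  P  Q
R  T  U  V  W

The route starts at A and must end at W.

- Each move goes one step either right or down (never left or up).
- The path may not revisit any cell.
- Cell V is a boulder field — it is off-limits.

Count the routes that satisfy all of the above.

15

A right/down-only route from A to W makes exactly 3 down-moves and 4 right-moves in some order.
With no other constraints that would be C(7,3) = 35 routes.
Subtract routes through each blocked cell (inclusion–exclusion for overlaps): − through V: 20 → 15.
That gives 15 routes.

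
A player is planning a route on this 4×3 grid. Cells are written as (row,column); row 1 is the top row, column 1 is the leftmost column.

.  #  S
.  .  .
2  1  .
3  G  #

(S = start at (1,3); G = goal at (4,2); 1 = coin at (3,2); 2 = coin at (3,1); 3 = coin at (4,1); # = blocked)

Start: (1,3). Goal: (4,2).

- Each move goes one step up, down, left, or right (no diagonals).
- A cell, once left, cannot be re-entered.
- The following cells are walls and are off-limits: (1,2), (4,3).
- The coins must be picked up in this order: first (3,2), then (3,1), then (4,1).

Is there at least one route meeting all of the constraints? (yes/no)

yes

One route that works: (1,3) → (2,3) → (3,3) → (3,2) → (3,1) → (4,1) → (4,2).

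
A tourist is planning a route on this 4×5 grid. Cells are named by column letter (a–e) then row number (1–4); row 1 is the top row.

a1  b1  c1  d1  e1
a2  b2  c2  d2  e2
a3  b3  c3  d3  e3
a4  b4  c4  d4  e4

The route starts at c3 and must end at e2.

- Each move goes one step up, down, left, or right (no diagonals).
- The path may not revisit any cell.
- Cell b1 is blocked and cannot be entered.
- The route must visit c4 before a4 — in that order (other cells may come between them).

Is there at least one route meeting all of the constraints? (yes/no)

yes

One route that works: c3 → c4 → b4 → a4 → a3 → a2 → b2 → c2 → d2 → e2.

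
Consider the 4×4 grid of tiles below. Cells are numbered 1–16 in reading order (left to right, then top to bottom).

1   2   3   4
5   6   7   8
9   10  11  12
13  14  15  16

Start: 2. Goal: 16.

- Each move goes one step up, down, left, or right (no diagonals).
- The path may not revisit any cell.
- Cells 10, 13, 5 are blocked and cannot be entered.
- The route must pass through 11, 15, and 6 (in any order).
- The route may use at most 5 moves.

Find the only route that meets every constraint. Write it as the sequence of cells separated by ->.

2 -> 6 -> 7 -> 11 -> 15 -> 16

The 5-move cap with required stops at 11, 15, 6 leaves no slack for detours.
Route from 2: down to 6, right to 7, 2× down (reaching 15), right to 16 — 5 moves in all.
Check: all required cells visited; 5 ≤ 5 moves.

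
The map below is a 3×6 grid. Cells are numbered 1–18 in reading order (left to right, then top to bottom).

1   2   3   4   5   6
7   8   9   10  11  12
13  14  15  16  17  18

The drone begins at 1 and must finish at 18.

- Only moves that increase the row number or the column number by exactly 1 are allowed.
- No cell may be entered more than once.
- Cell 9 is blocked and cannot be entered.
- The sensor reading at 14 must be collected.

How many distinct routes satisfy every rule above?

A right/down-only route from 1 to 18 makes exactly 2 down-moves and 5 right-moves in some order.
With no other constraints that would be C(7,2) = 21 routes.
Split at 14 and multiply the segment counts (each segment already excludes blocked cells): 1→14: 3; 14→18: 1; product = 3.
That gives 3 routes.

3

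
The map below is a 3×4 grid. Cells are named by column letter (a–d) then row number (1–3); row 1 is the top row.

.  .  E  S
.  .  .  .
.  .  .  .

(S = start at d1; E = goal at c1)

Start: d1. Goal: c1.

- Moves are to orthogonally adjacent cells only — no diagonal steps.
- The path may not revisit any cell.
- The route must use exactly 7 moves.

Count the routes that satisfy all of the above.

5

Need simple routes of exactly 7 moves from d1 to c1 (Manhattan distance 1, so 3 moves are spent on a detour and 3 undoing it).
Enumerating: d1 d2 d3 c3 c2 b2 b1 c1 | d1 d2 d3 c3 b3 b2 b1 c1 | d1 d2 d3 c3 b3 b2 c2 c1 | d1 d2 c2 c3 b3 b2 b1 c1 | d1 d2 c2 b2 a2 a1 b1 c1.
That gives 5 routes.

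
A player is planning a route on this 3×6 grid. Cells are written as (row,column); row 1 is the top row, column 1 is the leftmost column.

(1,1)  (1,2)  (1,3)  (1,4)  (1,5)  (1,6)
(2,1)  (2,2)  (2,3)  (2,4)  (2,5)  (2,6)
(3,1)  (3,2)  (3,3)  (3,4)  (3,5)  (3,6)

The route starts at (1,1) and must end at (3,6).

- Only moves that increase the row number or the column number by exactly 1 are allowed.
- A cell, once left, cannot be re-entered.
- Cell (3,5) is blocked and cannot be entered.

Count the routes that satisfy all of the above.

A right/down-only route from (1,1) to (3,6) makes exactly 2 down-moves and 5 right-moves in some order.
With no other constraints that would be C(7,2) = 21 routes.
Subtract routes through each blocked cell (inclusion–exclusion for overlaps): − through (3,5): 15 → 6.
That gives 6 routes.

6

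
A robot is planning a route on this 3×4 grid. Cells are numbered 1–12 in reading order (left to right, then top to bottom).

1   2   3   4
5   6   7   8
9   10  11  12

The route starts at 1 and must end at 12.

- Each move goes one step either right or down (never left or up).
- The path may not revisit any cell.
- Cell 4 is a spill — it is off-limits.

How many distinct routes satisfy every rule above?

9

A right/down-only route from 1 to 12 makes exactly 2 down-moves and 3 right-moves in some order.
With no other constraints that would be C(5,2) = 10 routes.
Subtract routes through each blocked cell (inclusion–exclusion for overlaps): − through 4: 1 → 9.
That gives 9 routes.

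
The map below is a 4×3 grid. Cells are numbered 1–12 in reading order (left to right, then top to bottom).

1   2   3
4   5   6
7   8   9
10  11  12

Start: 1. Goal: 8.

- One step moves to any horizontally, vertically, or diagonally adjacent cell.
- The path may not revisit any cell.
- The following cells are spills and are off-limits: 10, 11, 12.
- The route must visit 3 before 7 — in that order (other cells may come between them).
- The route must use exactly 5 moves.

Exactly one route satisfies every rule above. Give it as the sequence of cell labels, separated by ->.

The waypoints must appear in the order 3, 7, with no cell reused.
Route from 1: 2× right (reaching 3), 2× down-left (reaching 7), right to 8 — 5 moves in all.
Check: order respected (3 at step 2, 7 at step 4); 5 moves as required.

1 -> 2 -> 3 -> 5 -> 7 -> 8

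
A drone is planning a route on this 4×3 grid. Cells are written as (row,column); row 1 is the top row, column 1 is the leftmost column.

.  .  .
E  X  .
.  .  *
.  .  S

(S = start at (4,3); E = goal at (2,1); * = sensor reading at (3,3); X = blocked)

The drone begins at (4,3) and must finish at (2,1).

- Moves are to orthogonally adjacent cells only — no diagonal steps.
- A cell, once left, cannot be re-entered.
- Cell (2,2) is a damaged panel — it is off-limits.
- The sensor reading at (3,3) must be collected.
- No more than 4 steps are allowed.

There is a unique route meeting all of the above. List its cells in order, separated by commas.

The 4-move cap with required stops at (3,3) leaves no slack for detours.
Route from (4,3): up 1 to (3,3), left 2 to (3,1), up 1 to (2,1) — 4 moves in all.
Check: all required cells visited; 4 ≤ 4 moves.

(4,3), (3,3), (3,2), (3,1), (2,1)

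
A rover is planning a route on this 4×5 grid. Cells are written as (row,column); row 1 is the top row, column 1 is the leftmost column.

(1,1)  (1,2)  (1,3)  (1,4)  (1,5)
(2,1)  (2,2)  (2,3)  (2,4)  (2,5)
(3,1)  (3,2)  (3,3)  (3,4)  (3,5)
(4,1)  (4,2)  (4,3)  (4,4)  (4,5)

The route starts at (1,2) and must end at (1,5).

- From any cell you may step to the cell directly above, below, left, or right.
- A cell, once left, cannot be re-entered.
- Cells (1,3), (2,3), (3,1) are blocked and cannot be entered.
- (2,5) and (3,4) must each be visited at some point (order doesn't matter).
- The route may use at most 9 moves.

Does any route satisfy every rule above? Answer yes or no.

yes

One route that works: (1,2) → (2,2) → (3,2) → (3,3) → (3,4) → (2,4) → (2,5) → (1,5).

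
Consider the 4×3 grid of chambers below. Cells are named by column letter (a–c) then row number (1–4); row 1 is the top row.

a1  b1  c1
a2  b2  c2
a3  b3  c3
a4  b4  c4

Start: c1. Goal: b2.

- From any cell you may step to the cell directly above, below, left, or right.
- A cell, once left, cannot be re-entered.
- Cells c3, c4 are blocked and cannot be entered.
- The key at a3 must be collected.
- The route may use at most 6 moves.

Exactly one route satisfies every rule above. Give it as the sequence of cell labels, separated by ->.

c1 -> b1 -> a1 -> a2 -> a3 -> b3 -> b2

The 6-move cap with required stops at a3 leaves no slack for detours.
Route from c1: 2× left (reaching a1), 2× down (reaching a3), right to b3, up to b2 — 6 moves in all.
Check: all required cells visited; 6 ≤ 6 moves.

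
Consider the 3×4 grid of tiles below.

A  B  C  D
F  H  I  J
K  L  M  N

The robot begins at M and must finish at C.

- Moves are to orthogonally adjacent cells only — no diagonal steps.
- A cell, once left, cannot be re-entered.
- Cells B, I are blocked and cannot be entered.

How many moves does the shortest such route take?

The Manhattan distance from M to C is |3−1| + |3−3| = 2, so at least 2 moves are needed.
That bound ignores the blocked cells. Measuring each leg by the fewest moves that actually steer around them (M→C: 4) raises the lower bound to 4.
A route of 4 moves exists: M → N → J → D → C.
Since 4 matches that lower bound, it is optimal.

4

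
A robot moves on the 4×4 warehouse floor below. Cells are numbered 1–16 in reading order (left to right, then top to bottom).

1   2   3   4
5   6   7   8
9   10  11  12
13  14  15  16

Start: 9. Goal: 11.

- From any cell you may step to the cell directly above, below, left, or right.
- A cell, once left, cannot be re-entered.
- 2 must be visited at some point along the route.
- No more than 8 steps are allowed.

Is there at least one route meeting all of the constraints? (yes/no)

yes

One route that works: 9 → 5 → 1 → 2 → 6 → 10 → 11.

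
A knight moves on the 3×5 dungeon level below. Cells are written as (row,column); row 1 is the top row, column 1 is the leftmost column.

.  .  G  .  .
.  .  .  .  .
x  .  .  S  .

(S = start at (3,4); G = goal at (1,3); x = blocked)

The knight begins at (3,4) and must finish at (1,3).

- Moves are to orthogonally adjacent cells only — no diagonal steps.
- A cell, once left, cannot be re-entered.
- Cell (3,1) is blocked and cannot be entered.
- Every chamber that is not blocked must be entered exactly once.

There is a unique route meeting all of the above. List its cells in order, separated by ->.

(3,4) -> (3,5) -> (2,5) -> (1,5) -> (1,4) -> (2,4) -> (2,3) -> (3,3) -> (3,2) -> (2,2) -> (2,1) -> (1,1) -> (1,2) -> (1,3)

Need to visit all 14 open cells exactly once, starting at (3,4) and ending at (1,3).
Route from (3,4): right 1 to (3,5), up 2 to (1,5), left 1 to (1,4), down 1 to (2,4), left 1 to (2,3), down 1 to (3,3), left 1 to (3,2), up 1 to (2,2), left 1 to (2,1), up 1 to (1,1), right 2 to (1,3) — 13 moves in all.
Check: all 14 open cells covered.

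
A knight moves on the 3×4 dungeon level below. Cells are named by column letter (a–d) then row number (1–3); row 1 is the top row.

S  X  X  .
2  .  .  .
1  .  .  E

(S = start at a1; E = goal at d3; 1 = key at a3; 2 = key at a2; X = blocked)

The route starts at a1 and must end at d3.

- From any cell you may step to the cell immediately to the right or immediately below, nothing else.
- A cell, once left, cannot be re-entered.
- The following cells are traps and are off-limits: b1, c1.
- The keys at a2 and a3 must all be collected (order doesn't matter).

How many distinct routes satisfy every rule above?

A right/down-only route from a1 to d3 makes exactly 2 down-moves and 3 right-moves in some order.
With no other constraints that would be C(5,2) = 10 routes.
A monotone route can only reach the required cells in the order a2, a3, so split there and multiply the segment counts (each segment already excludes blocked cells): a1→a2: 1; a2→a3: 1; a3→d3: 1; product = 1.
That gives 1 route.

1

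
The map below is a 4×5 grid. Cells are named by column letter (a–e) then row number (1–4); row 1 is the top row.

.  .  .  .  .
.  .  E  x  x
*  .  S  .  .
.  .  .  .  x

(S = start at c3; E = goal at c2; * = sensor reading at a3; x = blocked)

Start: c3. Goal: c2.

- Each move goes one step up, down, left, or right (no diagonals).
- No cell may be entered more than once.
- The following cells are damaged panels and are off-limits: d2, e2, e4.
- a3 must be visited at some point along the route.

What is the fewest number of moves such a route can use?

5

Any route passes through a3 somewhere between c3 and c2. Summing Manhattan distances along the two legs (c3 → a3 → c2) gives a lower bound of 2 + 3 = 5 moves.
A route of 5 moves achieves this: c3 → b3 → a3 → a2 → b2 → c2.
Since 5 matches the lower bound, it is optimal.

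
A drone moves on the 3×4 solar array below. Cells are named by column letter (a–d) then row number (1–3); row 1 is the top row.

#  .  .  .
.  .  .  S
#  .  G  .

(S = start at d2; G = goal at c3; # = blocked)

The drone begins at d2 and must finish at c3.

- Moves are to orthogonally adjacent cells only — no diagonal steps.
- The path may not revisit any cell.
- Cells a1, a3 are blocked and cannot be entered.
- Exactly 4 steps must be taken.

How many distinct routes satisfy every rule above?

Need simple routes of exactly 4 moves from d2 to c3 (Manhattan distance 2, so 1 moves are spent on a detour and 1 undoing it).
Enumerating: d2 d1 c1 c2 c3 | d2 c2 b2 b3 c3.
That gives 2 routes.

2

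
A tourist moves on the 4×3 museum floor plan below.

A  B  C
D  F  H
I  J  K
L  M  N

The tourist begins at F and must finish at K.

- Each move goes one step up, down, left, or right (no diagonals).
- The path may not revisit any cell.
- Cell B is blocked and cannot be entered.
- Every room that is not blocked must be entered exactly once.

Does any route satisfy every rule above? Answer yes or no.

no

Cell A has only one open neighbour but is neither the start nor the goal, so a Hamiltonian route would have to both enter and leave it through the same neighbour — impossible without revisiting.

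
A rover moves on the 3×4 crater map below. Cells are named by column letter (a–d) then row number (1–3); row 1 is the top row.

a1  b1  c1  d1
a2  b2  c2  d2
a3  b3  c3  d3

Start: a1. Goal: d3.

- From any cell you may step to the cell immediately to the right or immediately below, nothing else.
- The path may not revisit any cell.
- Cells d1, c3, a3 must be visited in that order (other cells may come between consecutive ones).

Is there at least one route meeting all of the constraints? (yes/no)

no

c3 lies to the left of d1, so going from d1 to c3 would need a leftward move — but moves only go right/down, so d1 cannot be visited before c3.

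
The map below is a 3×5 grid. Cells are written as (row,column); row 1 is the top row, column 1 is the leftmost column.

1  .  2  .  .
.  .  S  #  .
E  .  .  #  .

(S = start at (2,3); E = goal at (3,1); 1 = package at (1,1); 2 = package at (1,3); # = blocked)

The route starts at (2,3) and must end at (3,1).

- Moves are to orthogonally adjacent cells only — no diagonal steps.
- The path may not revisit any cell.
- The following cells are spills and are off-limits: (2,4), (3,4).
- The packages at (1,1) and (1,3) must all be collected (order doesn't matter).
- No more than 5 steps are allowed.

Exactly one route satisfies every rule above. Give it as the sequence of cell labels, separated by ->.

(2,3) -> (1,3) -> (1,2) -> (1,1) -> (2,1) -> (3,1)

The 5-move cap with required stops at (1,1), (1,3) leaves no slack for detours.
Route from (2,3): up to (1,3), 2× left (reaching (1,1)), 2× down (reaching (3,1)) — 5 moves in all.
Check: all required cells visited; 5 ≤ 5 moves.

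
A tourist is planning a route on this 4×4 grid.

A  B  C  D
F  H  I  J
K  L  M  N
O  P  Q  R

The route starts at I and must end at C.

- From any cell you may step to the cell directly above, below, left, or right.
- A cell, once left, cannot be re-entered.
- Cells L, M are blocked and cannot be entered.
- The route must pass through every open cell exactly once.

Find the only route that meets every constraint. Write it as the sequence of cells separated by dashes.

Need to visit all 14 open cells exactly once, starting at I and ending at C.
Cell R has only two open neighbours (N and Q), so the path must pass straight through it: one of those is the cell it's entered from and the other is where it exits.
Route from I: left 1 to H, up 1 to B, left 1 to A, down 3 to O, right 3 to R, up 3 to D, left 1 to C — 13 moves in all.
Check: all 14 open cells covered.

I - H - B - A - F - K - O - P - Q - R - N - J - D - C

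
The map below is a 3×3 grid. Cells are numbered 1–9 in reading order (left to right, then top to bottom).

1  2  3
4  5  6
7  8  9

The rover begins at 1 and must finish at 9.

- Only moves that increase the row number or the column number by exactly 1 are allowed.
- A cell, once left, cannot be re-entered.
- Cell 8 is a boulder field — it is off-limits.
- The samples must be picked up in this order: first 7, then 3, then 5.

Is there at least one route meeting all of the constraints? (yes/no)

3 lies above 7, so going from 7 to 3 would need an upward move — but moves only go right/down, so 7 cannot be visited before 3.

no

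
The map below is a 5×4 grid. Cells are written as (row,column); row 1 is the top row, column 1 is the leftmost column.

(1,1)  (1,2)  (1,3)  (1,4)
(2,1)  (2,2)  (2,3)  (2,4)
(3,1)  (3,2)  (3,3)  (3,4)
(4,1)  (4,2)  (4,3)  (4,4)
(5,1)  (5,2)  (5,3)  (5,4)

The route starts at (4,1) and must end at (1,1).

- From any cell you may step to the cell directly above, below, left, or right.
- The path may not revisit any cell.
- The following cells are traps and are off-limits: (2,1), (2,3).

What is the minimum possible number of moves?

5

The Manhattan distance from (4,1) to (1,1) is |4−1| + |1−1| = 3, so at least 3 moves are needed.
That bound ignores the blocked cells. Measuring each leg by the fewest moves that actually steer around them ((4,1)→(1,1): 5) raises the lower bound to 5.
A route of 5 moves exists: (4,1) → (3,1) → (3,2) → (2,2) → (1,2) → (1,1).
Since 5 matches that lower bound, it is optimal.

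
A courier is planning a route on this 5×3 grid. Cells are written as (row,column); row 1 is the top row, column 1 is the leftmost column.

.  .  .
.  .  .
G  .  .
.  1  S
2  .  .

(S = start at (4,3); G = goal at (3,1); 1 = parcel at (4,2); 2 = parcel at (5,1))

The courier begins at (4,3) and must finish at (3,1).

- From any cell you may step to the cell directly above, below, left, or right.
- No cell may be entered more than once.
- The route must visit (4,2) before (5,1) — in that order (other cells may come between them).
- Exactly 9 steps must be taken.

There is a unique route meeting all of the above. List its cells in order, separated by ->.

The waypoints must appear in the order (4,2), (5,1), with no cell reused.
Route from (4,3): 2× up (reaching (2,3)), left to (2,2), 3× down (reaching (5,2)), left to (5,1), 2× up (reaching (3,1)) — 9 moves in all.
Check: order respected (1 at step 5, 2 at step 7); 9 moves as required.

(4,3) -> (3,3) -> (2,3) -> (2,2) -> (3,2) -> (4,2) -> (5,2) -> (5,1) -> (4,1) -> (3,1)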